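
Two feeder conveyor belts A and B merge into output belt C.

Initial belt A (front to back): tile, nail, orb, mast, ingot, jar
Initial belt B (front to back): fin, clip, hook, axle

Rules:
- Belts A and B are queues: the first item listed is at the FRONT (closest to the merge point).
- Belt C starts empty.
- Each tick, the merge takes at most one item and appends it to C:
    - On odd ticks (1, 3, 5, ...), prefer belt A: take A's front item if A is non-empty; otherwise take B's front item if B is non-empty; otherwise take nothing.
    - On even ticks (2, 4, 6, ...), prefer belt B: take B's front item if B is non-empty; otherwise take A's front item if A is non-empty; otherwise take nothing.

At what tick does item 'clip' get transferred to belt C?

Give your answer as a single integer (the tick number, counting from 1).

Tick 1: prefer A, take tile from A; A=[nail,orb,mast,ingot,jar] B=[fin,clip,hook,axle] C=[tile]
Tick 2: prefer B, take fin from B; A=[nail,orb,mast,ingot,jar] B=[clip,hook,axle] C=[tile,fin]
Tick 3: prefer A, take nail from A; A=[orb,mast,ingot,jar] B=[clip,hook,axle] C=[tile,fin,nail]
Tick 4: prefer B, take clip from B; A=[orb,mast,ingot,jar] B=[hook,axle] C=[tile,fin,nail,clip]

Answer: 4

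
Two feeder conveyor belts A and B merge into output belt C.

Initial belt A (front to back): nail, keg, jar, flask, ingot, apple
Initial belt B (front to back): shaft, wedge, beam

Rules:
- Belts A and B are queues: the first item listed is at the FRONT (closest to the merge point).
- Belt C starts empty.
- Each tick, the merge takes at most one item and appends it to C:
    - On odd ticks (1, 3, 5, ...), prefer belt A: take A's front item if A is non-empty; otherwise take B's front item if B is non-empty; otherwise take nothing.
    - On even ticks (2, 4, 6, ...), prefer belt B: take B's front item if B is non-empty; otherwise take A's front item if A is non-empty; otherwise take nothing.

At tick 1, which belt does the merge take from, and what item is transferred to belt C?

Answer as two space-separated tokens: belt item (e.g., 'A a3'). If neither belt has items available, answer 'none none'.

Tick 1: prefer A, take nail from A; A=[keg,jar,flask,ingot,apple] B=[shaft,wedge,beam] C=[nail]

Answer: A nail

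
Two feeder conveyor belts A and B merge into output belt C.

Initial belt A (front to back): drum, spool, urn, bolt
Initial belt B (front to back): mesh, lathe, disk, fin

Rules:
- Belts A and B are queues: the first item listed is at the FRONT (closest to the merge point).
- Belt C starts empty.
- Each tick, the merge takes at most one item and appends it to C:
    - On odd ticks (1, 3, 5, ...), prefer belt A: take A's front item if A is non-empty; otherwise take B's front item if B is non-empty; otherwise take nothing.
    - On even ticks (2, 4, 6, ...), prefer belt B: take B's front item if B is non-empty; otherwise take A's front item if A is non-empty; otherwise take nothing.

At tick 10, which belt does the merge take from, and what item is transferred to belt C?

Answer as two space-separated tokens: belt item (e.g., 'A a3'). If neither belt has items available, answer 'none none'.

Tick 1: prefer A, take drum from A; A=[spool,urn,bolt] B=[mesh,lathe,disk,fin] C=[drum]
Tick 2: prefer B, take mesh from B; A=[spool,urn,bolt] B=[lathe,disk,fin] C=[drum,mesh]
Tick 3: prefer A, take spool from A; A=[urn,bolt] B=[lathe,disk,fin] C=[drum,mesh,spool]
Tick 4: prefer B, take lathe from B; A=[urn,bolt] B=[disk,fin] C=[drum,mesh,spool,lathe]
Tick 5: prefer A, take urn from A; A=[bolt] B=[disk,fin] C=[drum,mesh,spool,lathe,urn]
Tick 6: prefer B, take disk from B; A=[bolt] B=[fin] C=[drum,mesh,spool,lathe,urn,disk]
Tick 7: prefer A, take bolt from A; A=[-] B=[fin] C=[drum,mesh,spool,lathe,urn,disk,bolt]
Tick 8: prefer B, take fin from B; A=[-] B=[-] C=[drum,mesh,spool,lathe,urn,disk,bolt,fin]
Tick 9: prefer A, both empty, nothing taken; A=[-] B=[-] C=[drum,mesh,spool,lathe,urn,disk,bolt,fin]
Tick 10: prefer B, both empty, nothing taken; A=[-] B=[-] C=[drum,mesh,spool,lathe,urn,disk,bolt,fin]

Answer: none none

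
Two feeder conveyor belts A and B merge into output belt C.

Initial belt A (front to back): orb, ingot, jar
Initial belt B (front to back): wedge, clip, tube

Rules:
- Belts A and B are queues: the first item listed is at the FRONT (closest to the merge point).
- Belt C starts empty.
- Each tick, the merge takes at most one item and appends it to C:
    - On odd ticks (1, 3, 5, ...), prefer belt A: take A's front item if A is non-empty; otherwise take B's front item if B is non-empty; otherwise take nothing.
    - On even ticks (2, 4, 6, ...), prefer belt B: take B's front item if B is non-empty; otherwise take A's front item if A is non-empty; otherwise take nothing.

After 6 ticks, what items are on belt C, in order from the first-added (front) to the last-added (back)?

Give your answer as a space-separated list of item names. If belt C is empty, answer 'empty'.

Answer: orb wedge ingot clip jar tube

Derivation:
Tick 1: prefer A, take orb from A; A=[ingot,jar] B=[wedge,clip,tube] C=[orb]
Tick 2: prefer B, take wedge from B; A=[ingot,jar] B=[clip,tube] C=[orb,wedge]
Tick 3: prefer A, take ingot from A; A=[jar] B=[clip,tube] C=[orb,wedge,ingot]
Tick 4: prefer B, take clip from B; A=[jar] B=[tube] C=[orb,wedge,ingot,clip]
Tick 5: prefer A, take jar from A; A=[-] B=[tube] C=[orb,wedge,ingot,clip,jar]
Tick 6: prefer B, take tube from B; A=[-] B=[-] C=[orb,wedge,ingot,clip,jar,tube]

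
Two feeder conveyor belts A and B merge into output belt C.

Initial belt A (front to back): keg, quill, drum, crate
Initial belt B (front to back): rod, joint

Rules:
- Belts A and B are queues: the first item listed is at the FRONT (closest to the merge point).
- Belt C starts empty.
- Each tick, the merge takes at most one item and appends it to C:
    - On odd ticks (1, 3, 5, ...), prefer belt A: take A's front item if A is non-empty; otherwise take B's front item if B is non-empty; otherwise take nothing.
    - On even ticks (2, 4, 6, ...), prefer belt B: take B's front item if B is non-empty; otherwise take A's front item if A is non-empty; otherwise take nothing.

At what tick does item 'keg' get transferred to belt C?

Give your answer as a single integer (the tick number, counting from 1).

Tick 1: prefer A, take keg from A; A=[quill,drum,crate] B=[rod,joint] C=[keg]

Answer: 1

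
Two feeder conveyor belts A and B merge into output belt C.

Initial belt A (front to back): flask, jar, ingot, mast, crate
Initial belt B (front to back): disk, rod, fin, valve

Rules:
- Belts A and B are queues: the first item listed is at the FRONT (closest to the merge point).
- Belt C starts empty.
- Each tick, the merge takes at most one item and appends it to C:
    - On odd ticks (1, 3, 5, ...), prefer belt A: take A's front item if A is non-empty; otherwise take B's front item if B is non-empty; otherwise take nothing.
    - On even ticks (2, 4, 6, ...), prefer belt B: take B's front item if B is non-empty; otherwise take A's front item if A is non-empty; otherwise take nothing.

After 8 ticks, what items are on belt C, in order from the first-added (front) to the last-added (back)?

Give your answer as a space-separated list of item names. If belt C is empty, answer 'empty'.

Tick 1: prefer A, take flask from A; A=[jar,ingot,mast,crate] B=[disk,rod,fin,valve] C=[flask]
Tick 2: prefer B, take disk from B; A=[jar,ingot,mast,crate] B=[rod,fin,valve] C=[flask,disk]
Tick 3: prefer A, take jar from A; A=[ingot,mast,crate] B=[rod,fin,valve] C=[flask,disk,jar]
Tick 4: prefer B, take rod from B; A=[ingot,mast,crate] B=[fin,valve] C=[flask,disk,jar,rod]
Tick 5: prefer A, take ingot from A; A=[mast,crate] B=[fin,valve] C=[flask,disk,jar,rod,ingot]
Tick 6: prefer B, take fin from B; A=[mast,crate] B=[valve] C=[flask,disk,jar,rod,ingot,fin]
Tick 7: prefer A, take mast from A; A=[crate] B=[valve] C=[flask,disk,jar,rod,ingot,fin,mast]
Tick 8: prefer B, take valve from B; A=[crate] B=[-] C=[flask,disk,jar,rod,ingot,fin,mast,valve]

Answer: flask disk jar rod ingot fin mast valve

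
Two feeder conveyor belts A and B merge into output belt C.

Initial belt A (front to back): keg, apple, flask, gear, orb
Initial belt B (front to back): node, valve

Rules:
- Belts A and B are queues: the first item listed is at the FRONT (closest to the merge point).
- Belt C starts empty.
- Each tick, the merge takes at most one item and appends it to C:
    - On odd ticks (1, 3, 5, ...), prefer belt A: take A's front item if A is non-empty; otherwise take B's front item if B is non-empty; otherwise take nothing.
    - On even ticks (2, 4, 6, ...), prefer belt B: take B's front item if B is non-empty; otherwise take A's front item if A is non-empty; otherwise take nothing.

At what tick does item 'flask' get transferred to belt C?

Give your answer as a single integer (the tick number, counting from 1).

Answer: 5

Derivation:
Tick 1: prefer A, take keg from A; A=[apple,flask,gear,orb] B=[node,valve] C=[keg]
Tick 2: prefer B, take node from B; A=[apple,flask,gear,orb] B=[valve] C=[keg,node]
Tick 3: prefer A, take apple from A; A=[flask,gear,orb] B=[valve] C=[keg,node,apple]
Tick 4: prefer B, take valve from B; A=[flask,gear,orb] B=[-] C=[keg,node,apple,valve]
Tick 5: prefer A, take flask from A; A=[gear,orb] B=[-] C=[keg,node,apple,valve,flask]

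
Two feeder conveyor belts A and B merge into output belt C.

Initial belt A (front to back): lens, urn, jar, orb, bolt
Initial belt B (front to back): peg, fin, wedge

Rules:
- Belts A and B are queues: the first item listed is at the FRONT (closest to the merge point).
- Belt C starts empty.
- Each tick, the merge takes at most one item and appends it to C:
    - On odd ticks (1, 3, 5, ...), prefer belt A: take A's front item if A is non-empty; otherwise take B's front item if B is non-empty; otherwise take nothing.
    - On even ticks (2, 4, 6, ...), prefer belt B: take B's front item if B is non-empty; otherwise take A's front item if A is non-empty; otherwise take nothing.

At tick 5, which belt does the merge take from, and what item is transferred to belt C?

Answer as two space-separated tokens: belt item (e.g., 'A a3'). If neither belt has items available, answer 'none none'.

Tick 1: prefer A, take lens from A; A=[urn,jar,orb,bolt] B=[peg,fin,wedge] C=[lens]
Tick 2: prefer B, take peg from B; A=[urn,jar,orb,bolt] B=[fin,wedge] C=[lens,peg]
Tick 3: prefer A, take urn from A; A=[jar,orb,bolt] B=[fin,wedge] C=[lens,peg,urn]
Tick 4: prefer B, take fin from B; A=[jar,orb,bolt] B=[wedge] C=[lens,peg,urn,fin]
Tick 5: prefer A, take jar from A; A=[orb,bolt] B=[wedge] C=[lens,peg,urn,fin,jar]

Answer: A jar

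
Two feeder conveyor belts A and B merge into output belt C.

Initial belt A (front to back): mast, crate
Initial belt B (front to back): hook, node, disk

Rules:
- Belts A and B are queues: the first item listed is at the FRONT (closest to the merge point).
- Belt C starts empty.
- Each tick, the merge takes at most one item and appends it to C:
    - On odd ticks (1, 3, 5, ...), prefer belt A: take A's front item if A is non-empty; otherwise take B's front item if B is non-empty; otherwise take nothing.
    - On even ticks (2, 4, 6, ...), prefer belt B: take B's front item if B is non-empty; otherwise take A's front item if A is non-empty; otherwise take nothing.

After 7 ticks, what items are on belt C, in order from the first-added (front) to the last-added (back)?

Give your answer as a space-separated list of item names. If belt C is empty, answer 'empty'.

Answer: mast hook crate node disk

Derivation:
Tick 1: prefer A, take mast from A; A=[crate] B=[hook,node,disk] C=[mast]
Tick 2: prefer B, take hook from B; A=[crate] B=[node,disk] C=[mast,hook]
Tick 3: prefer A, take crate from A; A=[-] B=[node,disk] C=[mast,hook,crate]
Tick 4: prefer B, take node from B; A=[-] B=[disk] C=[mast,hook,crate,node]
Tick 5: prefer A, take disk from B; A=[-] B=[-] C=[mast,hook,crate,node,disk]
Tick 6: prefer B, both empty, nothing taken; A=[-] B=[-] C=[mast,hook,crate,node,disk]
Tick 7: prefer A, both empty, nothing taken; A=[-] B=[-] C=[mast,hook,crate,node,disk]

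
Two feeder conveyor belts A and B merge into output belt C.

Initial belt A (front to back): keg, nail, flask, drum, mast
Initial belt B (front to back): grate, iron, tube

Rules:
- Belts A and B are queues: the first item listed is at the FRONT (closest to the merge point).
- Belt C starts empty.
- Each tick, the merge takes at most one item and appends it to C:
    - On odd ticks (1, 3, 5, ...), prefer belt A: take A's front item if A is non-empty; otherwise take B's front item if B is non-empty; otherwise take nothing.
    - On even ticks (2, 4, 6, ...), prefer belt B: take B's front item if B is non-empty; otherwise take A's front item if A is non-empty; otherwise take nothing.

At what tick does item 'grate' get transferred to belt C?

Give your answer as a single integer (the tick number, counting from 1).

Answer: 2

Derivation:
Tick 1: prefer A, take keg from A; A=[nail,flask,drum,mast] B=[grate,iron,tube] C=[keg]
Tick 2: prefer B, take grate from B; A=[nail,flask,drum,mast] B=[iron,tube] C=[keg,grate]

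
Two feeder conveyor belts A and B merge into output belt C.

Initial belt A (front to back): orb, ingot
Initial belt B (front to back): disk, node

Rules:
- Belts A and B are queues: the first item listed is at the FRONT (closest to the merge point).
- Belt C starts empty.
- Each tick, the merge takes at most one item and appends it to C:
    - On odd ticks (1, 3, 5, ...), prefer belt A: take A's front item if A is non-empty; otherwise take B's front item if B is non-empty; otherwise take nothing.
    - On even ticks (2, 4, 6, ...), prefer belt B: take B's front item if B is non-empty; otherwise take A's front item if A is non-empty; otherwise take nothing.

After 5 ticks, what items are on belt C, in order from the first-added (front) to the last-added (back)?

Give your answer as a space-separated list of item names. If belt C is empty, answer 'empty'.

Answer: orb disk ingot node

Derivation:
Tick 1: prefer A, take orb from A; A=[ingot] B=[disk,node] C=[orb]
Tick 2: prefer B, take disk from B; A=[ingot] B=[node] C=[orb,disk]
Tick 3: prefer A, take ingot from A; A=[-] B=[node] C=[orb,disk,ingot]
Tick 4: prefer B, take node from B; A=[-] B=[-] C=[orb,disk,ingot,node]
Tick 5: prefer A, both empty, nothing taken; A=[-] B=[-] C=[orb,disk,ingot,node]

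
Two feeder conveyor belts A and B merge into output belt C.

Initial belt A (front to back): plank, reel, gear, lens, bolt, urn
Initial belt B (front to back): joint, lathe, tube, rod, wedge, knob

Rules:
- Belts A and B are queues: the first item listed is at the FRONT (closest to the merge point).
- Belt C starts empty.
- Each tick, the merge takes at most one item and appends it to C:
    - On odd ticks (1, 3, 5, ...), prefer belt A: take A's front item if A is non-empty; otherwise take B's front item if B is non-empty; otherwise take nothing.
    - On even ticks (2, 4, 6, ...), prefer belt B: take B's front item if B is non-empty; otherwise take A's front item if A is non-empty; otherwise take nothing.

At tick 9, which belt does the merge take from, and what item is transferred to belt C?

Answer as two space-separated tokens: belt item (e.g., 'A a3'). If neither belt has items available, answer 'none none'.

Tick 1: prefer A, take plank from A; A=[reel,gear,lens,bolt,urn] B=[joint,lathe,tube,rod,wedge,knob] C=[plank]
Tick 2: prefer B, take joint from B; A=[reel,gear,lens,bolt,urn] B=[lathe,tube,rod,wedge,knob] C=[plank,joint]
Tick 3: prefer A, take reel from A; A=[gear,lens,bolt,urn] B=[lathe,tube,rod,wedge,knob] C=[plank,joint,reel]
Tick 4: prefer B, take lathe from B; A=[gear,lens,bolt,urn] B=[tube,rod,wedge,knob] C=[plank,joint,reel,lathe]
Tick 5: prefer A, take gear from A; A=[lens,bolt,urn] B=[tube,rod,wedge,knob] C=[plank,joint,reel,lathe,gear]
Tick 6: prefer B, take tube from B; A=[lens,bolt,urn] B=[rod,wedge,knob] C=[plank,joint,reel,lathe,gear,tube]
Tick 7: prefer A, take lens from A; A=[bolt,urn] B=[rod,wedge,knob] C=[plank,joint,reel,lathe,gear,tube,lens]
Tick 8: prefer B, take rod from B; A=[bolt,urn] B=[wedge,knob] C=[plank,joint,reel,lathe,gear,tube,lens,rod]
Tick 9: prefer A, take bolt from A; A=[urn] B=[wedge,knob] C=[plank,joint,reel,lathe,gear,tube,lens,rod,bolt]

Answer: A bolt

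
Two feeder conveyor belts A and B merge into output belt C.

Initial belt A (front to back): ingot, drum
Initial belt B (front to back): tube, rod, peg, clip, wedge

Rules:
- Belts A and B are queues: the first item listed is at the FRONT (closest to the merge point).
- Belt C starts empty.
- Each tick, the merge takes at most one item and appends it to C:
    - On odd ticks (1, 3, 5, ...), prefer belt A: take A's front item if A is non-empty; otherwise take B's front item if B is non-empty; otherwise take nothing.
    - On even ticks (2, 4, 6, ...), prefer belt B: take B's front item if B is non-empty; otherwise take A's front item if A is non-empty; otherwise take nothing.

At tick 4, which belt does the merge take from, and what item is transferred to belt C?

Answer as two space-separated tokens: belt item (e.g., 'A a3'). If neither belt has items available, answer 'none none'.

Tick 1: prefer A, take ingot from A; A=[drum] B=[tube,rod,peg,clip,wedge] C=[ingot]
Tick 2: prefer B, take tube from B; A=[drum] B=[rod,peg,clip,wedge] C=[ingot,tube]
Tick 3: prefer A, take drum from A; A=[-] B=[rod,peg,clip,wedge] C=[ingot,tube,drum]
Tick 4: prefer B, take rod from B; A=[-] B=[peg,clip,wedge] C=[ingot,tube,drum,rod]

Answer: B rod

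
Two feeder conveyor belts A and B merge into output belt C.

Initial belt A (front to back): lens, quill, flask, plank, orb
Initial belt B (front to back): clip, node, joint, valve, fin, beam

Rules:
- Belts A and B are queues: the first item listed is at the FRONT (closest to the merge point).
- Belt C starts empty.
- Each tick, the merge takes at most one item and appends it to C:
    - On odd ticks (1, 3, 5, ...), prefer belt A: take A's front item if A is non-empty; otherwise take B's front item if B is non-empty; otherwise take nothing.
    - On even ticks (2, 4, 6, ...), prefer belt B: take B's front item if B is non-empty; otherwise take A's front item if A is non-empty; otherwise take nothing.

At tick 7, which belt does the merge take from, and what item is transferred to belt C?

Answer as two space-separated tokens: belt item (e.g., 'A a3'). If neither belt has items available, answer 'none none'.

Answer: A plank

Derivation:
Tick 1: prefer A, take lens from A; A=[quill,flask,plank,orb] B=[clip,node,joint,valve,fin,beam] C=[lens]
Tick 2: prefer B, take clip from B; A=[quill,flask,plank,orb] B=[node,joint,valve,fin,beam] C=[lens,clip]
Tick 3: prefer A, take quill from A; A=[flask,plank,orb] B=[node,joint,valve,fin,beam] C=[lens,clip,quill]
Tick 4: prefer B, take node from B; A=[flask,plank,orb] B=[joint,valve,fin,beam] C=[lens,clip,quill,node]
Tick 5: prefer A, take flask from A; A=[plank,orb] B=[joint,valve,fin,beam] C=[lens,clip,quill,node,flask]
Tick 6: prefer B, take joint from B; A=[plank,orb] B=[valve,fin,beam] C=[lens,clip,quill,node,flask,joint]
Tick 7: prefer A, take plank from A; A=[orb] B=[valve,fin,beam] C=[lens,clip,quill,node,flask,joint,plank]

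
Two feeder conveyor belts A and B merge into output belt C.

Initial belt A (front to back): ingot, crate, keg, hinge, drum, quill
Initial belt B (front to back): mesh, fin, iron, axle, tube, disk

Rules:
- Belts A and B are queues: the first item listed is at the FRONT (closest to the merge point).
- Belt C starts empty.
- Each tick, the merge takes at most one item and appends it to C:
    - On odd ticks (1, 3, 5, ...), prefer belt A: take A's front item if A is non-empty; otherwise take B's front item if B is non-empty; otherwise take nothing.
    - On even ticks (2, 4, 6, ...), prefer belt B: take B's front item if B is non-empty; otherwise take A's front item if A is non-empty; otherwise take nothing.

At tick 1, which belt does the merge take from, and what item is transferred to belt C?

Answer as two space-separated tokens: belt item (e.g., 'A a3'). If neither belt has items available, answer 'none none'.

Answer: A ingot

Derivation:
Tick 1: prefer A, take ingot from A; A=[crate,keg,hinge,drum,quill] B=[mesh,fin,iron,axle,tube,disk] C=[ingot]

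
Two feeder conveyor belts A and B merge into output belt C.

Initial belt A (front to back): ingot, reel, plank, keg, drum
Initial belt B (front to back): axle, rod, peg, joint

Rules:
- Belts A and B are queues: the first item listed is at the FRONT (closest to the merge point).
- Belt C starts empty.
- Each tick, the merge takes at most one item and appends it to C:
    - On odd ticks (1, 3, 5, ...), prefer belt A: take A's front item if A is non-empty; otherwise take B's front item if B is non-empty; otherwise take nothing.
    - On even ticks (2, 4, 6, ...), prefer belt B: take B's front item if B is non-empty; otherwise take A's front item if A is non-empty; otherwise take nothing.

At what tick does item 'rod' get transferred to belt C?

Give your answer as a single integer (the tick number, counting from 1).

Answer: 4

Derivation:
Tick 1: prefer A, take ingot from A; A=[reel,plank,keg,drum] B=[axle,rod,peg,joint] C=[ingot]
Tick 2: prefer B, take axle from B; A=[reel,plank,keg,drum] B=[rod,peg,joint] C=[ingot,axle]
Tick 3: prefer A, take reel from A; A=[plank,keg,drum] B=[rod,peg,joint] C=[ingot,axle,reel]
Tick 4: prefer B, take rod from B; A=[plank,keg,drum] B=[peg,joint] C=[ingot,axle,reel,rod]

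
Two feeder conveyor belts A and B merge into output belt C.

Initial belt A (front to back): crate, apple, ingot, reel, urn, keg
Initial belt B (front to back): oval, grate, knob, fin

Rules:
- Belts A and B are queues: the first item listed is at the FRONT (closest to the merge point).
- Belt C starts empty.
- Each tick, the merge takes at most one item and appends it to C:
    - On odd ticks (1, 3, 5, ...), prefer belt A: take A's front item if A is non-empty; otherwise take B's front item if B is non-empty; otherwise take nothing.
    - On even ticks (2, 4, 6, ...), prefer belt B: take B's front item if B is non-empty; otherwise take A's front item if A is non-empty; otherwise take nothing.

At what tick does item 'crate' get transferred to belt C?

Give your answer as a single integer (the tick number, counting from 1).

Tick 1: prefer A, take crate from A; A=[apple,ingot,reel,urn,keg] B=[oval,grate,knob,fin] C=[crate]

Answer: 1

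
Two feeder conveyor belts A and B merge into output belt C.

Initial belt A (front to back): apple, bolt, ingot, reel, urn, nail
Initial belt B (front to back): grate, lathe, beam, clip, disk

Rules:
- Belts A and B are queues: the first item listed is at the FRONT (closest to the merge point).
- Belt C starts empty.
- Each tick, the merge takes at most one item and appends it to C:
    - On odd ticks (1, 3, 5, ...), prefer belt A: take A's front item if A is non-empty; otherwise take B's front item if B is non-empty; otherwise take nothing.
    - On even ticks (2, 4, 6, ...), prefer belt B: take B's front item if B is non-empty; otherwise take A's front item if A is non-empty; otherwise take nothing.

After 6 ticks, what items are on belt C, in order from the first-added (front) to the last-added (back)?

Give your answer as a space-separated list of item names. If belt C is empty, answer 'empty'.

Tick 1: prefer A, take apple from A; A=[bolt,ingot,reel,urn,nail] B=[grate,lathe,beam,clip,disk] C=[apple]
Tick 2: prefer B, take grate from B; A=[bolt,ingot,reel,urn,nail] B=[lathe,beam,clip,disk] C=[apple,grate]
Tick 3: prefer A, take bolt from A; A=[ingot,reel,urn,nail] B=[lathe,beam,clip,disk] C=[apple,grate,bolt]
Tick 4: prefer B, take lathe from B; A=[ingot,reel,urn,nail] B=[beam,clip,disk] C=[apple,grate,bolt,lathe]
Tick 5: prefer A, take ingot from A; A=[reel,urn,nail] B=[beam,clip,disk] C=[apple,grate,bolt,lathe,ingot]
Tick 6: prefer B, take beam from B; A=[reel,urn,nail] B=[clip,disk] C=[apple,grate,bolt,lathe,ingot,beam]

Answer: apple grate bolt lathe ingot beam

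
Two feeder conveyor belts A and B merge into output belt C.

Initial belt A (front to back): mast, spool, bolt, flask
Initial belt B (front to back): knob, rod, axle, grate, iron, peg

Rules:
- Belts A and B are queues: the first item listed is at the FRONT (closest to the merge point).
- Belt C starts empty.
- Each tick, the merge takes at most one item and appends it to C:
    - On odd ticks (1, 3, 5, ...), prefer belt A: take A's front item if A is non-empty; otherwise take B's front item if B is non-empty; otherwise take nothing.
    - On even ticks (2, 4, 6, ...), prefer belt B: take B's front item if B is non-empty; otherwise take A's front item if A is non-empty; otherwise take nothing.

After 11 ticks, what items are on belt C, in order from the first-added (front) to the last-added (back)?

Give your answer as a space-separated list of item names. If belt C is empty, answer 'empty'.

Tick 1: prefer A, take mast from A; A=[spool,bolt,flask] B=[knob,rod,axle,grate,iron,peg] C=[mast]
Tick 2: prefer B, take knob from B; A=[spool,bolt,flask] B=[rod,axle,grate,iron,peg] C=[mast,knob]
Tick 3: prefer A, take spool from A; A=[bolt,flask] B=[rod,axle,grate,iron,peg] C=[mast,knob,spool]
Tick 4: prefer B, take rod from B; A=[bolt,flask] B=[axle,grate,iron,peg] C=[mast,knob,spool,rod]
Tick 5: prefer A, take bolt from A; A=[flask] B=[axle,grate,iron,peg] C=[mast,knob,spool,rod,bolt]
Tick 6: prefer B, take axle from B; A=[flask] B=[grate,iron,peg] C=[mast,knob,spool,rod,bolt,axle]
Tick 7: prefer A, take flask from A; A=[-] B=[grate,iron,peg] C=[mast,knob,spool,rod,bolt,axle,flask]
Tick 8: prefer B, take grate from B; A=[-] B=[iron,peg] C=[mast,knob,spool,rod,bolt,axle,flask,grate]
Tick 9: prefer A, take iron from B; A=[-] B=[peg] C=[mast,knob,spool,rod,bolt,axle,flask,grate,iron]
Tick 10: prefer B, take peg from B; A=[-] B=[-] C=[mast,knob,spool,rod,bolt,axle,flask,grate,iron,peg]
Tick 11: prefer A, both empty, nothing taken; A=[-] B=[-] C=[mast,knob,spool,rod,bolt,axle,flask,grate,iron,peg]

Answer: mast knob spool rod bolt axle flask grate iron peg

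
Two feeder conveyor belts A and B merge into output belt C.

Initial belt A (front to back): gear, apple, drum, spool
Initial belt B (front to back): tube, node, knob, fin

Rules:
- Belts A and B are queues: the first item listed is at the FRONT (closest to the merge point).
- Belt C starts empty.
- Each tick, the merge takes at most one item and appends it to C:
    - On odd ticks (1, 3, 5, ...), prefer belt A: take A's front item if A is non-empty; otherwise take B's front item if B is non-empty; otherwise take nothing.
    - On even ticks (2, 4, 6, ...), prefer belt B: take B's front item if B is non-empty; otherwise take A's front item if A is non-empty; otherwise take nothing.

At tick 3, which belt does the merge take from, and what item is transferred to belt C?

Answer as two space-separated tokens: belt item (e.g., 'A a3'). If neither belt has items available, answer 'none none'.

Tick 1: prefer A, take gear from A; A=[apple,drum,spool] B=[tube,node,knob,fin] C=[gear]
Tick 2: prefer B, take tube from B; A=[apple,drum,spool] B=[node,knob,fin] C=[gear,tube]
Tick 3: prefer A, take apple from A; A=[drum,spool] B=[node,knob,fin] C=[gear,tube,apple]

Answer: A apple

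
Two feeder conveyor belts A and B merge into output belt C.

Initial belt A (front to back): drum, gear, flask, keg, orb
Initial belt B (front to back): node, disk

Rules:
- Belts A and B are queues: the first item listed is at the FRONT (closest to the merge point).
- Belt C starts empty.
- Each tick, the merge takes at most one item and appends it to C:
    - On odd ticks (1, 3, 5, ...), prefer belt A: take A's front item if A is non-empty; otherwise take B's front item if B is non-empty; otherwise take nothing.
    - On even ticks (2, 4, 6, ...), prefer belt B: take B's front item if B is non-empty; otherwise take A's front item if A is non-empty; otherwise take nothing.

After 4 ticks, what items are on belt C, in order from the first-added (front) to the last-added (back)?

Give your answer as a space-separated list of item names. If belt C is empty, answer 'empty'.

Answer: drum node gear disk

Derivation:
Tick 1: prefer A, take drum from A; A=[gear,flask,keg,orb] B=[node,disk] C=[drum]
Tick 2: prefer B, take node from B; A=[gear,flask,keg,orb] B=[disk] C=[drum,node]
Tick 3: prefer A, take gear from A; A=[flask,keg,orb] B=[disk] C=[drum,node,gear]
Tick 4: prefer B, take disk from B; A=[flask,keg,orb] B=[-] C=[drum,node,gear,disk]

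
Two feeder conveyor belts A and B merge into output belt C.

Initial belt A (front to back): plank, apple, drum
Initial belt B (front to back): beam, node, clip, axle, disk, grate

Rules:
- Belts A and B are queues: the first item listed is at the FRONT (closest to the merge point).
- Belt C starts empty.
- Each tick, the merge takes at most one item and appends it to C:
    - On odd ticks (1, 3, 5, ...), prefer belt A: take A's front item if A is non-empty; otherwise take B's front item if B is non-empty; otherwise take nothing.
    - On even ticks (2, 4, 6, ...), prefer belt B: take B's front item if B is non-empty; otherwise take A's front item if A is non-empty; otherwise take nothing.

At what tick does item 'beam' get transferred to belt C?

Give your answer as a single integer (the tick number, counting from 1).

Tick 1: prefer A, take plank from A; A=[apple,drum] B=[beam,node,clip,axle,disk,grate] C=[plank]
Tick 2: prefer B, take beam from B; A=[apple,drum] B=[node,clip,axle,disk,grate] C=[plank,beam]

Answer: 2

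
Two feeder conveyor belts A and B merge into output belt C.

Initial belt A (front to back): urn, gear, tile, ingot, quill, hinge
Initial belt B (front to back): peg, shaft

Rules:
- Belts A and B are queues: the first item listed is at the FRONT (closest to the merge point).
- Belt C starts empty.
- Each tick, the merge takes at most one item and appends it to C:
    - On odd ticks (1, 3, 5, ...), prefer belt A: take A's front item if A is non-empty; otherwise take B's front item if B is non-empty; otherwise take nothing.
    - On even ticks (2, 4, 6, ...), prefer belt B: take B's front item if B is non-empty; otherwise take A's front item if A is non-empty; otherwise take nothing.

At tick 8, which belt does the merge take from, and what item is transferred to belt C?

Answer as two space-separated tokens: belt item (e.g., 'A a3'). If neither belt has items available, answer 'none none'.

Tick 1: prefer A, take urn from A; A=[gear,tile,ingot,quill,hinge] B=[peg,shaft] C=[urn]
Tick 2: prefer B, take peg from B; A=[gear,tile,ingot,quill,hinge] B=[shaft] C=[urn,peg]
Tick 3: prefer A, take gear from A; A=[tile,ingot,quill,hinge] B=[shaft] C=[urn,peg,gear]
Tick 4: prefer B, take shaft from B; A=[tile,ingot,quill,hinge] B=[-] C=[urn,peg,gear,shaft]
Tick 5: prefer A, take tile from A; A=[ingot,quill,hinge] B=[-] C=[urn,peg,gear,shaft,tile]
Tick 6: prefer B, take ingot from A; A=[quill,hinge] B=[-] C=[urn,peg,gear,shaft,tile,ingot]
Tick 7: prefer A, take quill from A; A=[hinge] B=[-] C=[urn,peg,gear,shaft,tile,ingot,quill]
Tick 8: prefer B, take hinge from A; A=[-] B=[-] C=[urn,peg,gear,shaft,tile,ingot,quill,hinge]

Answer: A hinge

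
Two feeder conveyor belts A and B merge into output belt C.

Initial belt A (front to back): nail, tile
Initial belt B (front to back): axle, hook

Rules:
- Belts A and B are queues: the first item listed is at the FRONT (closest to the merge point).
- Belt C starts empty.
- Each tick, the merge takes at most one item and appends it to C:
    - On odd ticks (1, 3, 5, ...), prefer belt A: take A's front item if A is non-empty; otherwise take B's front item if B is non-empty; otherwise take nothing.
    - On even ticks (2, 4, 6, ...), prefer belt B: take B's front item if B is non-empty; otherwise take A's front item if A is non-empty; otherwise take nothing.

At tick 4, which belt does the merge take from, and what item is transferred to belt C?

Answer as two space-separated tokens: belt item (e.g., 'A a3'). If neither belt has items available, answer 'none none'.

Tick 1: prefer A, take nail from A; A=[tile] B=[axle,hook] C=[nail]
Tick 2: prefer B, take axle from B; A=[tile] B=[hook] C=[nail,axle]
Tick 3: prefer A, take tile from A; A=[-] B=[hook] C=[nail,axle,tile]
Tick 4: prefer B, take hook from B; A=[-] B=[-] C=[nail,axle,tile,hook]

Answer: B hook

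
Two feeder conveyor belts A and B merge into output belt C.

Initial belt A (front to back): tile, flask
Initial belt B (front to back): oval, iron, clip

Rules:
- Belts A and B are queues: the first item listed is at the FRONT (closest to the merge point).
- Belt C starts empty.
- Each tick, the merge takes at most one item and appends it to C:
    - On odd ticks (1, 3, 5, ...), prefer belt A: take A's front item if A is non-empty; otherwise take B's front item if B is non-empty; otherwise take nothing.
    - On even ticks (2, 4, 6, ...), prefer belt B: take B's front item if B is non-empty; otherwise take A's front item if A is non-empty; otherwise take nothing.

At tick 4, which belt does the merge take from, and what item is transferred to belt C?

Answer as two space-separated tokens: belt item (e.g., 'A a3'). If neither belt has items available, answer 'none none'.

Tick 1: prefer A, take tile from A; A=[flask] B=[oval,iron,clip] C=[tile]
Tick 2: prefer B, take oval from B; A=[flask] B=[iron,clip] C=[tile,oval]
Tick 3: prefer A, take flask from A; A=[-] B=[iron,clip] C=[tile,oval,flask]
Tick 4: prefer B, take iron from B; A=[-] B=[clip] C=[tile,oval,flask,iron]

Answer: B iron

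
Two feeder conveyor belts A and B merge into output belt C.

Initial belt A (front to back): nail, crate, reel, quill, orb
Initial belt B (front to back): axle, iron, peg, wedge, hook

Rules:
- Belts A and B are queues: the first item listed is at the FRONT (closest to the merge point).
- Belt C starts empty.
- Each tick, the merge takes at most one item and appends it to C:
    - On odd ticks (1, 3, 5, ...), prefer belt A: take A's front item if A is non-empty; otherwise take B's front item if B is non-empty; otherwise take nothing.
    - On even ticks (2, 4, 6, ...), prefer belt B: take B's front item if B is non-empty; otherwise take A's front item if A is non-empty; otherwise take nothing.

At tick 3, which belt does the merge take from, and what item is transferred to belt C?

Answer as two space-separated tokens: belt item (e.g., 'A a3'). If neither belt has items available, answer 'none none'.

Answer: A crate

Derivation:
Tick 1: prefer A, take nail from A; A=[crate,reel,quill,orb] B=[axle,iron,peg,wedge,hook] C=[nail]
Tick 2: prefer B, take axle from B; A=[crate,reel,quill,orb] B=[iron,peg,wedge,hook] C=[nail,axle]
Tick 3: prefer A, take crate from A; A=[reel,quill,orb] B=[iron,peg,wedge,hook] C=[nail,axle,crate]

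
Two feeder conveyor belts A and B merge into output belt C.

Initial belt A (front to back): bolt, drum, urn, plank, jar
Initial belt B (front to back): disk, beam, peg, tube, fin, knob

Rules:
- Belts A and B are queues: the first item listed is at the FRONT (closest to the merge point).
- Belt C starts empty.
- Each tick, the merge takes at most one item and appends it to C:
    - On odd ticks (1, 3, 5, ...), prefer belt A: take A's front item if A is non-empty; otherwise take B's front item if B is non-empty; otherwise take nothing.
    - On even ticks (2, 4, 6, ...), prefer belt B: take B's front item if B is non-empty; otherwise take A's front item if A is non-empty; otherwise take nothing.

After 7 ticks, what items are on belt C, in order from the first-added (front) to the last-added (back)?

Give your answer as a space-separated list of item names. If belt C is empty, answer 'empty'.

Tick 1: prefer A, take bolt from A; A=[drum,urn,plank,jar] B=[disk,beam,peg,tube,fin,knob] C=[bolt]
Tick 2: prefer B, take disk from B; A=[drum,urn,plank,jar] B=[beam,peg,tube,fin,knob] C=[bolt,disk]
Tick 3: prefer A, take drum from A; A=[urn,plank,jar] B=[beam,peg,tube,fin,knob] C=[bolt,disk,drum]
Tick 4: prefer B, take beam from B; A=[urn,plank,jar] B=[peg,tube,fin,knob] C=[bolt,disk,drum,beam]
Tick 5: prefer A, take urn from A; A=[plank,jar] B=[peg,tube,fin,knob] C=[bolt,disk,drum,beam,urn]
Tick 6: prefer B, take peg from B; A=[plank,jar] B=[tube,fin,knob] C=[bolt,disk,drum,beam,urn,peg]
Tick 7: prefer A, take plank from A; A=[jar] B=[tube,fin,knob] C=[bolt,disk,drum,beam,urn,peg,plank]

Answer: bolt disk drum beam urn peg plank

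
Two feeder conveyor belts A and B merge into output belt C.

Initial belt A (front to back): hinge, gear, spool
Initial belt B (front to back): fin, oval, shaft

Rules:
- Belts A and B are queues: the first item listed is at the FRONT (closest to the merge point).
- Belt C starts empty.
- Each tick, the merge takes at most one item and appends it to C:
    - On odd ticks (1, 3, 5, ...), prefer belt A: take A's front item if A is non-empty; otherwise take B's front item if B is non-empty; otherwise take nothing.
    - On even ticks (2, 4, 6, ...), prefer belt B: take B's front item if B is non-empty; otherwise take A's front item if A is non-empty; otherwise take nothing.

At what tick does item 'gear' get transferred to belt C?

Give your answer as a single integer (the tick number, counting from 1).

Answer: 3

Derivation:
Tick 1: prefer A, take hinge from A; A=[gear,spool] B=[fin,oval,shaft] C=[hinge]
Tick 2: prefer B, take fin from B; A=[gear,spool] B=[oval,shaft] C=[hinge,fin]
Tick 3: prefer A, take gear from A; A=[spool] B=[oval,shaft] C=[hinge,fin,gear]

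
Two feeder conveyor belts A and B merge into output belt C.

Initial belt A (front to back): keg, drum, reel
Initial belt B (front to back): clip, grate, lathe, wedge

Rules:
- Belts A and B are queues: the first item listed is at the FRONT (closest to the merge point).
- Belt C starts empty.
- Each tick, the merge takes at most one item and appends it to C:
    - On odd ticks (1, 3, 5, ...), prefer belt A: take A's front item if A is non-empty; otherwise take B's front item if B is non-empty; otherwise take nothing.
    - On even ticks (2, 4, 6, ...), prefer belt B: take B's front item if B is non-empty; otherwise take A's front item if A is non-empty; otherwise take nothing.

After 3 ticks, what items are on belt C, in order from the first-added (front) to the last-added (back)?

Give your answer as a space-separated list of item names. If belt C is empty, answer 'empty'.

Tick 1: prefer A, take keg from A; A=[drum,reel] B=[clip,grate,lathe,wedge] C=[keg]
Tick 2: prefer B, take clip from B; A=[drum,reel] B=[grate,lathe,wedge] C=[keg,clip]
Tick 3: prefer A, take drum from A; A=[reel] B=[grate,lathe,wedge] C=[keg,clip,drum]

Answer: keg clip drum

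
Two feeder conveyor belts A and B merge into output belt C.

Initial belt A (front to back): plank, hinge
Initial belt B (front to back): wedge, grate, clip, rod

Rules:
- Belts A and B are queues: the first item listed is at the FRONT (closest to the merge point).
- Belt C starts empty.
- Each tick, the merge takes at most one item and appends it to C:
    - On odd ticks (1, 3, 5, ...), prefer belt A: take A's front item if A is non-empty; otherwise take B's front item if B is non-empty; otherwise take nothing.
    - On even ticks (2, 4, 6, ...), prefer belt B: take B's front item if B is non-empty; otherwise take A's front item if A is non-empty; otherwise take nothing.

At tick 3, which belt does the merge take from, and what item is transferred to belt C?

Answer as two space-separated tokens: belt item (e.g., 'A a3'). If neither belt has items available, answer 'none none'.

Tick 1: prefer A, take plank from A; A=[hinge] B=[wedge,grate,clip,rod] C=[plank]
Tick 2: prefer B, take wedge from B; A=[hinge] B=[grate,clip,rod] C=[plank,wedge]
Tick 3: prefer A, take hinge from A; A=[-] B=[grate,clip,rod] C=[plank,wedge,hinge]

Answer: A hinge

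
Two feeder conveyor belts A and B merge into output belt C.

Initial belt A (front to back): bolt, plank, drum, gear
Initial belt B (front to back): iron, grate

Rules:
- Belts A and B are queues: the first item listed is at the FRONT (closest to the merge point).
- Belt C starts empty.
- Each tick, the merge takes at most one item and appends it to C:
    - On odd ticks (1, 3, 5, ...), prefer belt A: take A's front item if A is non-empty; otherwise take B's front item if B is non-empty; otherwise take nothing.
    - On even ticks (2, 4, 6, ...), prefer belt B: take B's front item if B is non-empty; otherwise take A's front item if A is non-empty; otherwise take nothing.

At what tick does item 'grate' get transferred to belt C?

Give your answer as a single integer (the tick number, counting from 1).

Answer: 4

Derivation:
Tick 1: prefer A, take bolt from A; A=[plank,drum,gear] B=[iron,grate] C=[bolt]
Tick 2: prefer B, take iron from B; A=[plank,drum,gear] B=[grate] C=[bolt,iron]
Tick 3: prefer A, take plank from A; A=[drum,gear] B=[grate] C=[bolt,iron,plank]
Tick 4: prefer B, take grate from B; A=[drum,gear] B=[-] C=[bolt,iron,plank,grate]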